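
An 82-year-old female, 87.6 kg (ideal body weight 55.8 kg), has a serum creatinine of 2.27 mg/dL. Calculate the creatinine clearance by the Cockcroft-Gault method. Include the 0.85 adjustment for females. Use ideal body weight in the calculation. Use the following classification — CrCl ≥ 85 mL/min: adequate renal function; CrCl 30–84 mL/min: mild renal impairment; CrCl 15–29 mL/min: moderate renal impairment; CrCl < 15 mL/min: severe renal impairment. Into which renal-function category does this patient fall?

moderate renal impairment

CrCl = (140 − 82) × 55.8 / (72 × 2.27) × 0.85 = 3236.4 / 163.44 × 0.85 ≈ 16.8 mL/min
17 mL/min falls in the 'moderate renal impairment' range.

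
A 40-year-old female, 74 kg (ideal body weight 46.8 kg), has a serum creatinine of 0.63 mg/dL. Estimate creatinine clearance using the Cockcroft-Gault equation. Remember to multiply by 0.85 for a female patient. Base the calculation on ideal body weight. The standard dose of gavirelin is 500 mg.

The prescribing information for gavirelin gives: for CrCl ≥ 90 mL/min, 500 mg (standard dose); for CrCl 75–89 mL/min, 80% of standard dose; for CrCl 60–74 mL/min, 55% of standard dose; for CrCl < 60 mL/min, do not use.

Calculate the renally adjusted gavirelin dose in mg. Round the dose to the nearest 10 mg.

400 mg

CrCl = (140 − 40) × 46.8 / (72 × 0.63) × 0.85 = 4680.0 / 45.36 × 0.85 ≈ 87.7 mL/min
CrCl ≈ 88 mL/min → bracket 75–89 mL/min.
80% of 500 mg = 400 mg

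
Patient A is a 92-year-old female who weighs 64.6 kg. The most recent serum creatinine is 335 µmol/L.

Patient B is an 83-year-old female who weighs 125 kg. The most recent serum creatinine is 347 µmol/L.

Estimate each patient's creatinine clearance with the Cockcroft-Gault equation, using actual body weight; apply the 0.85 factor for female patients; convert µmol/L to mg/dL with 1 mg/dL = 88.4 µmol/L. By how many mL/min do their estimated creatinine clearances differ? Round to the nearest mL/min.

Patient A: SCr = 335 / 88.4 = 3.79 mg/dL
Patient A: CrCl = (140 − 92) × 64.6 / (72 × 3.79) × 0.85 = 3100.8 / 272.88 × 0.85 ≈ 9.7 mL/min
Patient B: SCr = 347 / 88.4 = 3.925 mg/dL
Patient B: CrCl = (140 − 83) × 125 / (72 × 3.925) × 0.85 = 7125.0 / 282.60 × 0.85 ≈ 21.4 mL/min
|9.7 − 21.4| = 11.7 mL/min

12 mL/min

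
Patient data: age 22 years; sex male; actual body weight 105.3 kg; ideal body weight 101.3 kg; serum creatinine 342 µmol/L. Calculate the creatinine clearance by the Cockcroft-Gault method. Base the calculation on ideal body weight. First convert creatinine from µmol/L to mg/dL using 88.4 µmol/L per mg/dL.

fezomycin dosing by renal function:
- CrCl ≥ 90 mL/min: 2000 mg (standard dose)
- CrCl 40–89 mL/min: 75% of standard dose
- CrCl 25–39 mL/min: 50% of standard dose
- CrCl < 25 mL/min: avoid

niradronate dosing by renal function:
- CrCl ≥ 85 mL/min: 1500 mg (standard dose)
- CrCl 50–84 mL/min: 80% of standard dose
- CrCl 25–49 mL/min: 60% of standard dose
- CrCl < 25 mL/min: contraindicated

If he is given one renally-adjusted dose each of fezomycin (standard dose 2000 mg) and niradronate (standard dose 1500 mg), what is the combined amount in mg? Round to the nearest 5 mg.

SCr = 342 / 88.4 = 3.869 mg/dL
CrCl = (140 − 22) × 101.3 / (72 × 3.869) = 11953.4 / 278.57 ≈ 42.9 mL/min
CrCl ≈ 43 mL/min.
fezomycin: 40–89 mL/min → 75% of 2000 mg = 1500 mg.
niradronate: 25–49 mL/min → 60% of 1500 mg = 900 mg.
Total = 1500 + 900 = 2400 mg.

2400 mg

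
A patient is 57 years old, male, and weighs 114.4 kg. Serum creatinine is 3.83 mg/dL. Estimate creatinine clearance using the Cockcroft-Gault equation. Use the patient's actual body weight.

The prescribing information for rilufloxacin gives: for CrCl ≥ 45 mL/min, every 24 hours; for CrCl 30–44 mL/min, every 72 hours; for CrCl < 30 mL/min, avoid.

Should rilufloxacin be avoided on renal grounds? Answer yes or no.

no

CrCl = (140 − 57) × 114.4 / (72 × 3.83) = 9495.2 / 275.76 ≈ 34.4 mL/min
CrCl ≈ 34 mL/min, which is ≥ 30 mL/min.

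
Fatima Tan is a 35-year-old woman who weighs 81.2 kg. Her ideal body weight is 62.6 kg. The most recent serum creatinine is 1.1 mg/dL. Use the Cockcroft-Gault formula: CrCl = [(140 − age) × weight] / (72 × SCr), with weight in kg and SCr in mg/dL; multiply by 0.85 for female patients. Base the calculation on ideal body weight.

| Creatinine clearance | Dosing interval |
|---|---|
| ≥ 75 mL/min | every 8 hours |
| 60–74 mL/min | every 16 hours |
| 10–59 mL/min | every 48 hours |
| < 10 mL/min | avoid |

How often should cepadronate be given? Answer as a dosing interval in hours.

every 16 hours

CrCl = (140 − 35) × 62.6 / (72 × 1.1) × 0.85 = 6573.0 / 79.20 × 0.85 ≈ 70.5 mL/min
CrCl ≈ 71 mL/min → bracket 60–74 mL/min → every 16 hours.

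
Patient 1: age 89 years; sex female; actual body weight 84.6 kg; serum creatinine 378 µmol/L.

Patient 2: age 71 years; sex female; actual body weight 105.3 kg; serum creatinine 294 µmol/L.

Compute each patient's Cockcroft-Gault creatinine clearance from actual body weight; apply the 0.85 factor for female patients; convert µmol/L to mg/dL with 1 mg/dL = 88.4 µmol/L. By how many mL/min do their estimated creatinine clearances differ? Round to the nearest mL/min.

Patient 1: SCr = 378 / 88.4 = 4.276 mg/dL
Patient 1: CrCl = (140 − 89) × 84.6 / (72 × 4.276) × 0.85 = 4314.6 / 307.87 × 0.85 ≈ 11.9 mL/min
Patient 2: SCr = 294 / 88.4 = 3.326 mg/dL
Patient 2: CrCl = (140 − 71) × 105.3 / (72 × 3.326) × 0.85 = 7265.7 / 239.47 × 0.85 ≈ 25.8 mL/min
|11.9 − 25.8| = 13.9 mL/min

14 mL/min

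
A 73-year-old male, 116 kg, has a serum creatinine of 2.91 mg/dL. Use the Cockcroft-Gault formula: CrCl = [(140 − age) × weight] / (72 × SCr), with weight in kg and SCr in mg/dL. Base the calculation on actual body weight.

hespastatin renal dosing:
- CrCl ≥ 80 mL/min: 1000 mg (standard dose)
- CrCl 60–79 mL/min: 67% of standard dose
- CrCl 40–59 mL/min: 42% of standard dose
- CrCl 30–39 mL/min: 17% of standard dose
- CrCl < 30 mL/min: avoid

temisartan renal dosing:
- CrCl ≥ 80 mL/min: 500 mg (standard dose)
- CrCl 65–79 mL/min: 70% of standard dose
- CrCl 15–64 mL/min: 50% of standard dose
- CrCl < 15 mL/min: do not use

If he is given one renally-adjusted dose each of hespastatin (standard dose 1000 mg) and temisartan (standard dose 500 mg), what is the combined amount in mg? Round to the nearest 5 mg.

420 mg

CrCl = (140 − 73) × 116 / (72 × 2.91) = 7772.0 / 209.52 ≈ 37.1 mL/min
CrCl ≈ 37 mL/min.
hespastatin: 30–39 mL/min → 17% of 1000 mg = 170 mg.
temisartan: 15–64 mL/min → 50% of 500 mg = 250 mg.
Total = 170 + 250 = 420 mg.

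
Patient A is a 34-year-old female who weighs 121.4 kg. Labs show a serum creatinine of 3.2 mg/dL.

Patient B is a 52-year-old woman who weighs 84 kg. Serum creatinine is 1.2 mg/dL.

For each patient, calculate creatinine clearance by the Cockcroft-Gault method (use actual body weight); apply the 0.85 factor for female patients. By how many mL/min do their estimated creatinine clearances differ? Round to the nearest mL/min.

Patient A: CrCl = (140 − 34) × 121.4 / (72 × 3.2) × 0.85 = 12868.4 / 230.40 × 0.85 ≈ 47.5 mL/min
Patient B: CrCl = (140 − 52) × 84 / (72 × 1.2) × 0.85 = 7392.0 / 86.40 × 0.85 ≈ 72.7 mL/min
|47.5 − 72.7| = 25.2 mL/min

25 mL/min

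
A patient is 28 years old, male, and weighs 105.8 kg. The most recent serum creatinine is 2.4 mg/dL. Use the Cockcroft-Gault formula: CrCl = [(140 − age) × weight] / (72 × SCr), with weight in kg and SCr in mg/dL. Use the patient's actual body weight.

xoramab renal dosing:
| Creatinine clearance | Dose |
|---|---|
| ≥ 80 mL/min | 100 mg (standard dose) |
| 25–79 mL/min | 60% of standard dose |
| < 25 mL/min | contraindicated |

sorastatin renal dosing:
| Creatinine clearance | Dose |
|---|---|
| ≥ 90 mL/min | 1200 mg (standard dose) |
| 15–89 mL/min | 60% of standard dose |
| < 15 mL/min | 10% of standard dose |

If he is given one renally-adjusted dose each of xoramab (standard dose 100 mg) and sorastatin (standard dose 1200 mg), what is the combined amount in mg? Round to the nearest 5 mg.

780 mg

CrCl = (140 − 28) × 105.8 / (72 × 2.4) = 11849.6 / 172.80 ≈ 68.6 mL/min
CrCl ≈ 69 mL/min.
xoramab: 25–79 mL/min → 60% of 100 mg = 60 mg.
sorastatin: 15–89 mL/min → 60% of 1200 mg = 720 mg.
Total = 60 + 720 = 780 mg.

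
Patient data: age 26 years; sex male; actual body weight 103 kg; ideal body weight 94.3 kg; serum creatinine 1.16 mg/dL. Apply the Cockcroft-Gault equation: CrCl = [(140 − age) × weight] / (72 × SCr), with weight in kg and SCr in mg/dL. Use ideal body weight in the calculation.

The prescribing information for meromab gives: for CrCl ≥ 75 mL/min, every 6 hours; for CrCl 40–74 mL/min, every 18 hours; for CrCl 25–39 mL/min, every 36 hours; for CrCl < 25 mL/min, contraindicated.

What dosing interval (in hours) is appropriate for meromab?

CrCl = (140 − 26) × 94.3 / (72 × 1.16) = 10750.2 / 83.52 ≈ 128.7 mL/min
CrCl ≈ 129 mL/min → bracket ≥ 75 mL/min → every 6 hours.

every 6 hours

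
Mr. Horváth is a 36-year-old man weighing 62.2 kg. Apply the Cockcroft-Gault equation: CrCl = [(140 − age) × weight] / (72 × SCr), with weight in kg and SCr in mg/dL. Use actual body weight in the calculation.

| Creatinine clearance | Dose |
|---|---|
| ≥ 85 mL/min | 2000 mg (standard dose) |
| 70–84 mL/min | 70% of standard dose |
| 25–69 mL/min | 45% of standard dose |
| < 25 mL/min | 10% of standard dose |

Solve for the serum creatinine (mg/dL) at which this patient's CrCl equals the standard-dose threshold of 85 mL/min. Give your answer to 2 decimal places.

Standard dose requires CrCl ≥ 85 mL/min.
Set (140 − 36) × 62.2 / (72 × SCr) = 85
SCr = (140 − 36) × 62.2 / (72 × 85) = 1.057 mg/dL

1.06 mg/dL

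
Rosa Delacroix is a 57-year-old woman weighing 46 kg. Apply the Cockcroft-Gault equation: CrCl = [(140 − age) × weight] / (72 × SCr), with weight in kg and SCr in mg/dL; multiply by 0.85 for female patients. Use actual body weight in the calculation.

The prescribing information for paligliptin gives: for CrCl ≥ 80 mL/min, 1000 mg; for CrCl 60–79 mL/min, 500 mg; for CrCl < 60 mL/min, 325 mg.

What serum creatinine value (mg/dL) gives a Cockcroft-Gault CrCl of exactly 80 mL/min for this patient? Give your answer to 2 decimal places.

0.56 mg/dL

Standard dose requires CrCl ≥ 80 mL/min.
Set (140 − 57) × 46 × 0.85 / (72 × SCr) = 80
SCr = (140 − 57) × 46 × 0.85 / (72 × 80) = 0.563 mg/dL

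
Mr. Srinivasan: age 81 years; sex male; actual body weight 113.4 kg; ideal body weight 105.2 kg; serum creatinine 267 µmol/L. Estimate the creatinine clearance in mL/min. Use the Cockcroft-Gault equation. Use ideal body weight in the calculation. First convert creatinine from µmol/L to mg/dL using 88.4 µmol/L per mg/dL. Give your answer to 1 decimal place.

28.5 mL/min

SCr = 267 / 88.4 = 3.02 mg/dL
CrCl = (140 − 81) × 105.2 / (72 × 3.02) = 6206.8 / 217.44 ≈ 28.5 mL/min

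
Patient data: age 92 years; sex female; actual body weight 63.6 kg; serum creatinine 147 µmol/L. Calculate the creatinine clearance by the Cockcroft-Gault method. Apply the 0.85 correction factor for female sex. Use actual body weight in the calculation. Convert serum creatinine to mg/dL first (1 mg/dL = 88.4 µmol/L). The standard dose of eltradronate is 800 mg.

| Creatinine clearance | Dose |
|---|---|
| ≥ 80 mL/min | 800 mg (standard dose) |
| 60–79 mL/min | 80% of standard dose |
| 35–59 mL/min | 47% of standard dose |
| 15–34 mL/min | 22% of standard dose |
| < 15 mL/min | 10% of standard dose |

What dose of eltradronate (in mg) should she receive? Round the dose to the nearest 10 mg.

180 mg

SCr = 147 / 88.4 = 1.663 mg/dL
CrCl = (140 − 92) × 63.6 / (72 × 1.663) × 0.85 = 3052.8 / 119.74 × 0.85 ≈ 21.7 mL/min
CrCl ≈ 22 mL/min → bracket 15–34 mL/min.
22% of 800 mg = 176 mg → 180 mg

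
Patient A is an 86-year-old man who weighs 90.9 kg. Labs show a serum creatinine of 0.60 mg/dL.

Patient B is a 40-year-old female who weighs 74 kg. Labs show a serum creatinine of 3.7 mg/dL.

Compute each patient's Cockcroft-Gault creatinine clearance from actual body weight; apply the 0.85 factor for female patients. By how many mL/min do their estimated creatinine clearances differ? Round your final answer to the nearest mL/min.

Patient A: CrCl = (140 − 86) × 90.9 / (72 × 0.6) = 4908.6 / 43.20 ≈ 113.6 mL/min
Patient B: CrCl = (140 − 40) × 74 / (72 × 3.7) × 0.85 = 7400.0 / 266.40 × 0.85 ≈ 23.6 mL/min
|113.6 − 23.6| = 90.0 mL/min

90 mL/min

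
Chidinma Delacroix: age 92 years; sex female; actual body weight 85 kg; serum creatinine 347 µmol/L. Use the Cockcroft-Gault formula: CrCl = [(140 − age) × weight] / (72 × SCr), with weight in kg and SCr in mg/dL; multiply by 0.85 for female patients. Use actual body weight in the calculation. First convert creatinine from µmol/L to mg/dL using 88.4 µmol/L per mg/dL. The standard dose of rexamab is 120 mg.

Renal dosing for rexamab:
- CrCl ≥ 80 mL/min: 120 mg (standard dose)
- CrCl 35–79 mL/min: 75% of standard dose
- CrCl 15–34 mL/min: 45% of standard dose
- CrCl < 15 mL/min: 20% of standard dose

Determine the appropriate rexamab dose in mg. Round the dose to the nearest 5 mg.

SCr = 347 / 88.4 = 3.925 mg/dL
CrCl = (140 − 92) × 85 / (72 × 3.925) × 0.85 = 4080.0 / 282.60 × 0.85 ≈ 12.3 mL/min
CrCl ≈ 12 mL/min → bracket < 15 mL/min.
20% of 120 mg = 24 mg → 25 mg

25 mg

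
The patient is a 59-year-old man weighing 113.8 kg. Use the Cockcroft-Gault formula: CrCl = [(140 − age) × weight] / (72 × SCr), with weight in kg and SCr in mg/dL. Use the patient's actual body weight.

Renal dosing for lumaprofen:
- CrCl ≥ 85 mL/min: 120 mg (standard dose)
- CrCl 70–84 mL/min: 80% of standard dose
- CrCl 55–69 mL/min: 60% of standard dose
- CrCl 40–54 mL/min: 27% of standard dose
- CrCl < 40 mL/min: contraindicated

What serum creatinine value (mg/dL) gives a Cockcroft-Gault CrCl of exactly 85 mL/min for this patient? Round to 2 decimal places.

Standard dose requires CrCl ≥ 85 mL/min.
Set (140 − 59) × 113.8 / (72 × SCr) = 85
SCr = (140 − 59) × 113.8 / (72 × 85) = 1.506 mg/dL

1.51 mg/dL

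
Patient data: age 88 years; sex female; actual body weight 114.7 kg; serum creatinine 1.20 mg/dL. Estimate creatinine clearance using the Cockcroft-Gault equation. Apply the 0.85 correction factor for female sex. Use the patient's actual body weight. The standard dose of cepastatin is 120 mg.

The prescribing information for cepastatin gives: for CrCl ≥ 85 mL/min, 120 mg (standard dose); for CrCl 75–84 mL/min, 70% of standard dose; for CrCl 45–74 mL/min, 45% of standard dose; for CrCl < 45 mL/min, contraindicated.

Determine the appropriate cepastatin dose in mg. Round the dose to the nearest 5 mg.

55 mg

CrCl = (140 − 88) × 114.7 / (72 × 1.2) × 0.85 = 5964.4 / 86.40 × 0.85 ≈ 58.7 mL/min
CrCl ≈ 59 mL/min → bracket 45–74 mL/min.
45% of 120 mg = 54 mg → 55 mg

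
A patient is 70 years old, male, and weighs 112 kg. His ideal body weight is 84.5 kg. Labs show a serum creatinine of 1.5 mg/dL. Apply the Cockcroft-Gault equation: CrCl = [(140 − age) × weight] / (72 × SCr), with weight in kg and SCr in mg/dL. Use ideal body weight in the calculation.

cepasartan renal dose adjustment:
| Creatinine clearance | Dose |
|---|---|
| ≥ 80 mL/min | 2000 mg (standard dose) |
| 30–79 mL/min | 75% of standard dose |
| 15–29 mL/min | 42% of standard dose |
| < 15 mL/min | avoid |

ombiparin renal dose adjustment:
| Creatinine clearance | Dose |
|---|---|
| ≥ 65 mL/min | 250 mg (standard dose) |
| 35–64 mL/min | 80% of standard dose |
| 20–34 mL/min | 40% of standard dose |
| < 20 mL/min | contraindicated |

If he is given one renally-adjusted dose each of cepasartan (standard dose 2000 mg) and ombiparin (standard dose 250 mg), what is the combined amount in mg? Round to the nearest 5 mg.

1700 mg

CrCl = (140 − 70) × 84.5 / (72 × 1.5) = 5915.0 / 108.00 ≈ 54.8 mL/min
CrCl ≈ 55 mL/min.
cepasartan: 30–79 mL/min → 75% of 2000 mg = 1500 mg.
ombiparin: 35–64 mL/min → 80% of 250 mg = 200 mg.
Total = 1500 + 200 = 1700 mg.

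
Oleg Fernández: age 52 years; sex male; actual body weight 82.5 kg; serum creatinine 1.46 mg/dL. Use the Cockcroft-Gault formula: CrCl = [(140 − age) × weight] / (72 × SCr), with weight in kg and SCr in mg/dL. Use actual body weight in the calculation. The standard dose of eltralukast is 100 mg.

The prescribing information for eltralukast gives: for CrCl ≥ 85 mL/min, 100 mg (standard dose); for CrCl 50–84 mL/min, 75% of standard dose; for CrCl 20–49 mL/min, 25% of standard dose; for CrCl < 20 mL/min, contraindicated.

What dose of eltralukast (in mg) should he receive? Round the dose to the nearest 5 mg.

75 mg

CrCl = (140 − 52) × 82.5 / (72 × 1.46) = 7260.0 / 105.12 ≈ 69.1 mL/min
CrCl ≈ 69 mL/min → bracket 50–84 mL/min.
75% of 100 mg = 75 mg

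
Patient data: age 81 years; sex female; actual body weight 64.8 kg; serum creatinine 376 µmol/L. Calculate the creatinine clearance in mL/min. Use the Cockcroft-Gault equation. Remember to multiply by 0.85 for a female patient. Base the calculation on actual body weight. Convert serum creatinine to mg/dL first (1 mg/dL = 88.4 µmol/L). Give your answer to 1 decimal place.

10.6 mL/min

SCr = 376 / 88.4 = 4.253 mg/dL
CrCl = (140 − 81) × 64.8 / (72 × 4.253) × 0.85 = 3823.2 / 306.22 × 0.85 ≈ 10.6 mL/min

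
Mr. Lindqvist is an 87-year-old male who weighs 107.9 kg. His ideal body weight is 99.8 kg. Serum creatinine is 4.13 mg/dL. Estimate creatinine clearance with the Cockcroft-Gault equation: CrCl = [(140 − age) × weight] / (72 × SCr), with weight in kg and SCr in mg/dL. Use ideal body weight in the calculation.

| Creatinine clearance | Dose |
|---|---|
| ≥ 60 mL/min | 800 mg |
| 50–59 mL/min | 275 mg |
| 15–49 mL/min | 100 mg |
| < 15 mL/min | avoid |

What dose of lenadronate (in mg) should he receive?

CrCl = (140 − 87) × 99.8 / (72 × 4.13) = 5289.4 / 297.36 ≈ 17.8 mL/min
CrCl ≈ 18 mL/min → bracket 15–49 mL/min.
Dose for this bracket: 100 mg.

100 mg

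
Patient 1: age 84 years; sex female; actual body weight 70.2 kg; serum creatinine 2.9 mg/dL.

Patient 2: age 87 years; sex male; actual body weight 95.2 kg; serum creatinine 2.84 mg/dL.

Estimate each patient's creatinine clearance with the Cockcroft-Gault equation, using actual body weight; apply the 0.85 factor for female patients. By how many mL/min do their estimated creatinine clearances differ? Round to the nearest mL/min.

Patient 1: CrCl = (140 − 84) × 70.2 / (72 × 2.9) × 0.85 = 3931.2 / 208.80 × 0.85 ≈ 16.0 mL/min
Patient 2: CrCl = (140 − 87) × 95.2 / (72 × 2.84) = 5045.6 / 204.48 ≈ 24.7 mL/min
|16.0 − 24.7| = 8.7 mL/min

9 mL/min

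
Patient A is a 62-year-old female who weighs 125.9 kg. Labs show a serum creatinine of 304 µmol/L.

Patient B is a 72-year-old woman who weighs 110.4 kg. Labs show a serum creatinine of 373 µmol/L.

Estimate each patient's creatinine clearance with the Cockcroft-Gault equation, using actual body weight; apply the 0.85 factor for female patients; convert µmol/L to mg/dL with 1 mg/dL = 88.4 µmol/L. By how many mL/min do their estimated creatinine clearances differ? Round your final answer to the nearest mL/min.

13 mL/min

Patient A: SCr = 304 / 88.4 = 3.439 mg/dL
Patient A: CrCl = (140 − 62) × 125.9 / (72 × 3.439) × 0.85 = 9820.2 / 247.61 × 0.85 ≈ 33.7 mL/min
Patient B: SCr = 373 / 88.4 = 4.219 mg/dL
Patient B: CrCl = (140 − 72) × 110.4 / (72 × 4.219) × 0.85 = 7507.2 / 303.77 × 0.85 ≈ 21.0 mL/min
|33.7 − 21.0| = 12.7 mL/min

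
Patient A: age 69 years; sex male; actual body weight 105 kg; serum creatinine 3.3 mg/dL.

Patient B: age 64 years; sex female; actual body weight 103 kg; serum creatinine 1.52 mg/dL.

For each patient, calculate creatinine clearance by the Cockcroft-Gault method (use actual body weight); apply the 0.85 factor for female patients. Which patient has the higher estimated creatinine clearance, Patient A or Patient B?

Patient B

Patient A: CrCl = (140 − 69) × 105 / (72 × 3.3) = 7455.0 / 237.60 ≈ 31.4 mL/min
Patient B: CrCl = (140 − 64) × 103 / (72 × 1.52) × 0.85 = 7828.0 / 109.44 × 0.85 ≈ 60.8 mL/min
31.4 vs 60.8 mL/min → Patient B is higher.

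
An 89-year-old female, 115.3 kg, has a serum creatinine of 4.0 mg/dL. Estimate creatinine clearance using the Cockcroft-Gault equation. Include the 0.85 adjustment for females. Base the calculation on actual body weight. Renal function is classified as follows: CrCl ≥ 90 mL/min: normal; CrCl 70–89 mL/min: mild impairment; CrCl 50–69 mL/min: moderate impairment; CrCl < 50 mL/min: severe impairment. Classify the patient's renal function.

severe impairment

CrCl = (140 − 89) × 115.3 / (72 × 4) × 0.85 = 5880.3 / 288.00 × 0.85 ≈ 17.4 mL/min
17 mL/min falls in the 'severe impairment' range.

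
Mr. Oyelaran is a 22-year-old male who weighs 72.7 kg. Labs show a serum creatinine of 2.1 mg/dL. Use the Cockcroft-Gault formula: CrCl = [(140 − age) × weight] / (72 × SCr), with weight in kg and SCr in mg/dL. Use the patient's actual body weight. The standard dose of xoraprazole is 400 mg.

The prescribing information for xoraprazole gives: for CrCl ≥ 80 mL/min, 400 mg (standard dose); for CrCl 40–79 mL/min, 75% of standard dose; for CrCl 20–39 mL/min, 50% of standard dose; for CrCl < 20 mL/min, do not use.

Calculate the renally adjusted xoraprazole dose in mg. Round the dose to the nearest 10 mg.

300 mg

CrCl = (140 − 22) × 72.7 / (72 × 2.1) = 8578.6 / 151.20 ≈ 56.7 mL/min
CrCl ≈ 57 mL/min → bracket 40–79 mL/min.
75% of 400 mg = 300 mg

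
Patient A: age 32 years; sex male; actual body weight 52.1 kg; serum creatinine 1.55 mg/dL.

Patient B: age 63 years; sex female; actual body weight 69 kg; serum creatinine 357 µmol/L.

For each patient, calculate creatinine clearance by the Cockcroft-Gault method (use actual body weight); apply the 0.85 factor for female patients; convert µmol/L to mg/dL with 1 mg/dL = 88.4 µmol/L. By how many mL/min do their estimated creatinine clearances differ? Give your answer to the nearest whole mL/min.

Patient A: CrCl = (140 − 32) × 52.1 / (72 × 1.55) = 5626.8 / 111.60 ≈ 50.4 mL/min
Patient B: SCr = 357 / 88.4 = 4.038 mg/dL
Patient B: CrCl = (140 − 63) × 69 / (72 × 4.038) × 0.85 = 5313.0 / 290.74 × 0.85 ≈ 15.5 mL/min
|50.4 − 15.5| = 34.9 mL/min

35 mL/min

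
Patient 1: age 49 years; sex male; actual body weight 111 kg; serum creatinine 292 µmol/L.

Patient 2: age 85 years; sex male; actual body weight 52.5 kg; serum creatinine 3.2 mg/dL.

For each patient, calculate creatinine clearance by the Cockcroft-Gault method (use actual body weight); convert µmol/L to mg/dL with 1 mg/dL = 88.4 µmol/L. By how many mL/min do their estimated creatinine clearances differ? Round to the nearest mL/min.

30 mL/min

Patient 1: SCr = 292 / 88.4 = 3.303 mg/dL
Patient 1: CrCl = (140 − 49) × 111 / (72 × 3.303) = 10101.0 / 237.82 ≈ 42.5 mL/min
Patient 2: CrCl = (140 − 85) × 52.5 / (72 × 3.2) = 2887.5 / 230.40 ≈ 12.5 mL/min
|42.5 − 12.5| = 30.0 mL/min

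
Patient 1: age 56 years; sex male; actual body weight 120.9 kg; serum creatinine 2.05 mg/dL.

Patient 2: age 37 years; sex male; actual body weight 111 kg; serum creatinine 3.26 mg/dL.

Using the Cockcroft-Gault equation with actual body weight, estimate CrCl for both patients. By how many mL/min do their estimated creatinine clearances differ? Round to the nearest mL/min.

20 mL/min

Patient 1: CrCl = (140 − 56) × 120.9 / (72 × 2.05) = 10155.6 / 147.60 ≈ 68.8 mL/min
Patient 2: CrCl = (140 − 37) × 111 / (72 × 3.26) = 11433.0 / 234.72 ≈ 48.7 mL/min
|68.8 − 48.7| = 20.1 mL/min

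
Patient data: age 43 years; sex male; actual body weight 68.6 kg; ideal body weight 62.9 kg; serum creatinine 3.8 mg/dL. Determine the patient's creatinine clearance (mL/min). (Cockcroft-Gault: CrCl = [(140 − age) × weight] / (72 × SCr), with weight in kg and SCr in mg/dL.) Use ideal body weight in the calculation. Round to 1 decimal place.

22.3 mL/min

CrCl = (140 − 43) × 62.9 / (72 × 3.8) = 6101.3 / 273.60 ≈ 22.3 mL/min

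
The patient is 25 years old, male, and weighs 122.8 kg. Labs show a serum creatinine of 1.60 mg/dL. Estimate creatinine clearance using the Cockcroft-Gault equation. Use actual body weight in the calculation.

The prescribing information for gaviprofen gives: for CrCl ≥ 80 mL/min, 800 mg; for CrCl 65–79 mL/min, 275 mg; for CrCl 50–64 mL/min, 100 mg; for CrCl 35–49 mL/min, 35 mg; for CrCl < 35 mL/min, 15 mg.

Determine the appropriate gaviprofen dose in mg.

800 mg

CrCl = (140 − 25) × 122.8 / (72 × 1.6) = 14122.0 / 115.20 ≈ 122.6 mL/min
CrCl ≈ 123 mL/min → bracket ≥ 80 mL/min.
Dose for this bracket: 800 mg.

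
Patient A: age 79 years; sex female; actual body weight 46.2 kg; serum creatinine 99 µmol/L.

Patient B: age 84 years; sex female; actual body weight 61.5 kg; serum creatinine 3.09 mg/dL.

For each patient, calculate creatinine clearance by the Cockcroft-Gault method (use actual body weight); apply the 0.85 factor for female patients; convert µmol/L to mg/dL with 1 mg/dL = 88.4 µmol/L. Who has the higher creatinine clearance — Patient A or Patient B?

Patient A

Patient A: SCr = 99 / 88.4 = 1.12 mg/dL
Patient A: CrCl = (140 − 79) × 46.2 / (72 × 1.12) × 0.85 = 2818.2 / 80.64 × 0.85 ≈ 29.7 mL/min
Patient B: CrCl = (140 − 84) × 61.5 / (72 × 3.09) × 0.85 = 3444.0 / 222.48 × 0.85 ≈ 13.2 mL/min
29.7 vs 13.2 mL/min → Patient A is higher.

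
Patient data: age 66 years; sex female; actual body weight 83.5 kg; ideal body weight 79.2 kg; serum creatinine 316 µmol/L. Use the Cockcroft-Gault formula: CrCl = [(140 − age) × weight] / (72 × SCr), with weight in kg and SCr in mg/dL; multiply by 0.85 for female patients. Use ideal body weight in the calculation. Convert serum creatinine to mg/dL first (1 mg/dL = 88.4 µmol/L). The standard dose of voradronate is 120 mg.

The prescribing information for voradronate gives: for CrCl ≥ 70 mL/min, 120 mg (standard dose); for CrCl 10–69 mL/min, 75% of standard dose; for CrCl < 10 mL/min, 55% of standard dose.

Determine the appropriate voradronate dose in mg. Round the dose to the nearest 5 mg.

SCr = 316 / 88.4 = 3.575 mg/dL
CrCl = (140 − 66) × 79.2 / (72 × 3.575) × 0.85 = 5860.8 / 257.40 × 0.85 ≈ 19.4 mL/min
CrCl ≈ 19 mL/min → bracket 10–69 mL/min.
75% of 120 mg = 90 mg

90 mg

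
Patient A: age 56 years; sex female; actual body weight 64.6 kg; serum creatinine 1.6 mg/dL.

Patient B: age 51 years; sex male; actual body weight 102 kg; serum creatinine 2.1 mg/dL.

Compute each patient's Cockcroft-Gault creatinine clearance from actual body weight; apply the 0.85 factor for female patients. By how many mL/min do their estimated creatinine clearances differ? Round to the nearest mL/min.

Patient A: CrCl = (140 − 56) × 64.6 / (72 × 1.6) × 0.85 = 5426.4 / 115.20 × 0.85 ≈ 40.0 mL/min
Patient B: CrCl = (140 − 51) × 102 / (72 × 2.1) = 9078.0 / 151.20 ≈ 60.0 mL/min
|40.0 − 60.0| = 20.0 mL/min

20 mL/min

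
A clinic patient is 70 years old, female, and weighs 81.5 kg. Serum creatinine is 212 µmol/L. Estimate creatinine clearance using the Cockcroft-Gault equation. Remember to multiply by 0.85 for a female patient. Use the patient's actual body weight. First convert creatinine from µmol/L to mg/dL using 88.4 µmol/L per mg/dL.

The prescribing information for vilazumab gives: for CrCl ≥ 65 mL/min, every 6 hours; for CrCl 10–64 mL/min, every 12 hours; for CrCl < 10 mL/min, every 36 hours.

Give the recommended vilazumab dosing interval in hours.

every 12 hours

SCr = 212 / 88.4 = 2.398 mg/dL
CrCl = (140 − 70) × 81.5 / (72 × 2.398) × 0.85 = 5705.0 / 172.66 × 0.85 ≈ 28.1 mL/min
CrCl ≈ 28 mL/min → bracket 10–64 mL/min → every 12 hours.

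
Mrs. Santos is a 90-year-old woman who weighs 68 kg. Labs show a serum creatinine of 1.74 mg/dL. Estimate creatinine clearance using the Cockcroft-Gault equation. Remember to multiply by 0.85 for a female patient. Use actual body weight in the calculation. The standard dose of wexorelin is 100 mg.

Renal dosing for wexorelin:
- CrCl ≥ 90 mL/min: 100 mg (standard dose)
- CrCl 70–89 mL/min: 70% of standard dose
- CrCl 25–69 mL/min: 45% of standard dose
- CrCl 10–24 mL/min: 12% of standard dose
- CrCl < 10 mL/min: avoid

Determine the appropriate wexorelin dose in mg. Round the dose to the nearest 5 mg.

CrCl = (140 − 90) × 68 / (72 × 1.74) × 0.85 = 3400.0 / 125.28 × 0.85 ≈ 23.1 mL/min
CrCl ≈ 23 mL/min → bracket 10–24 mL/min.
12% of 100 mg = 12 mg → 10 mg

10 mg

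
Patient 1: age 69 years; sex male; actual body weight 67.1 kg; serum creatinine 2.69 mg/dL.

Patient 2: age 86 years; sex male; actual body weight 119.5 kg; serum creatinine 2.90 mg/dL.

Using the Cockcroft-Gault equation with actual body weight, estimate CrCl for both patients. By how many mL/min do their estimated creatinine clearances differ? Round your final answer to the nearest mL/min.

6 mL/min

Patient 1: CrCl = (140 − 69) × 67.1 / (72 × 2.69) = 4764.1 / 193.68 ≈ 24.6 mL/min
Patient 2: CrCl = (140 − 86) × 119.5 / (72 × 2.9) = 6453.0 / 208.80 ≈ 30.9 mL/min
|24.6 − 30.9| = 6.3 mL/min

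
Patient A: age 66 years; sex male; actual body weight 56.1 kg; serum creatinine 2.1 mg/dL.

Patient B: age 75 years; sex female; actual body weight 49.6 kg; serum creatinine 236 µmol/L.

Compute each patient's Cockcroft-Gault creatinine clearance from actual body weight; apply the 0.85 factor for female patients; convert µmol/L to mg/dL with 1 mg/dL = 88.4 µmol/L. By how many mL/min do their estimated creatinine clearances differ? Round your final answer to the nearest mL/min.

13 mL/min

Patient A: CrCl = (140 − 66) × 56.1 / (72 × 2.1) = 4151.4 / 151.20 ≈ 27.5 mL/min
Patient B: SCr = 236 / 88.4 = 2.67 mg/dL
Patient B: CrCl = (140 − 75) × 49.6 / (72 × 2.67) × 0.85 = 3224.0 / 192.24 × 0.85 ≈ 14.3 mL/min
|27.5 − 14.3| = 13.2 mL/min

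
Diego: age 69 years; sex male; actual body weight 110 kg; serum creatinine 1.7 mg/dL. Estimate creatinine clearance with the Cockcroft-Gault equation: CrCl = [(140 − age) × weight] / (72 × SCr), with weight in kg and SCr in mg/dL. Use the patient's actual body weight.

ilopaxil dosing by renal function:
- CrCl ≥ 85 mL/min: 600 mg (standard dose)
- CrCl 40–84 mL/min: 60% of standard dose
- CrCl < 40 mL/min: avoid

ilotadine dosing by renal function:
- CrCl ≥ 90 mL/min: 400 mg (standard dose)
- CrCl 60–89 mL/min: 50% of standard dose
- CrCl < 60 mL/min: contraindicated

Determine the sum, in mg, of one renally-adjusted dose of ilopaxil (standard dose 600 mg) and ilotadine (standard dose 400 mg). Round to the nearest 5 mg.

CrCl = (140 − 69) × 110 / (72 × 1.7) = 7810.0 / 122.40 ≈ 63.8 mL/min
CrCl ≈ 64 mL/min.
ilopaxil: 40–84 mL/min → 60% of 600 mg = 360 mg.
ilotadine: 60–89 mL/min → 50% of 400 mg = 200 mg.
Total = 360 + 200 = 560 mg.

560 mg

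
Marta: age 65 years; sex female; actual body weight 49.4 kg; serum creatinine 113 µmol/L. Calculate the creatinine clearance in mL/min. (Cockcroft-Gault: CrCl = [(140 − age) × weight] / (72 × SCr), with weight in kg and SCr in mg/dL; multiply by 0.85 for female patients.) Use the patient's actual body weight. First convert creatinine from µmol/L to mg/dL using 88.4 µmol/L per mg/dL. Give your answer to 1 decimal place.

34.2 mL/min

SCr = 113 / 88.4 = 1.278 mg/dL
CrCl = (140 − 65) × 49.4 / (72 × 1.278) × 0.85 = 3705.0 / 92.02 × 0.85 ≈ 34.2 mL/min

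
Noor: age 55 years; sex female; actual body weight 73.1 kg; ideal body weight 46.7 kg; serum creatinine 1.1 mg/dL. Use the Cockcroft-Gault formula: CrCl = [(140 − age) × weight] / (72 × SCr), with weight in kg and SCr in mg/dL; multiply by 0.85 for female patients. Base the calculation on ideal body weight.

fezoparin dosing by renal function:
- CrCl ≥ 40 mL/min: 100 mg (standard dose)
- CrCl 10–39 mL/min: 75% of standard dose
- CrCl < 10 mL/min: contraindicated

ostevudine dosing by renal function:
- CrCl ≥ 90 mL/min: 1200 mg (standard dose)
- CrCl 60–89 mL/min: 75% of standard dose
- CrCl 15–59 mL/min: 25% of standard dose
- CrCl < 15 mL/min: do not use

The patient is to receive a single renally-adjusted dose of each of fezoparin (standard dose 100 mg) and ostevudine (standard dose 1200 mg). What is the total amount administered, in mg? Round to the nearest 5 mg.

CrCl = (140 − 55) × 46.7 / (72 × 1.1) × 0.85 = 3969.5 / 79.20 × 0.85 ≈ 42.6 mL/min
CrCl ≈ 43 mL/min.
fezoparin: ≥ 40 mL/min → 100% of 100 mg = 100 mg.
ostevudine: 15–59 mL/min → 25% of 1200 mg = 300 mg.
Total = 100 + 300 = 400 mg.

400 mg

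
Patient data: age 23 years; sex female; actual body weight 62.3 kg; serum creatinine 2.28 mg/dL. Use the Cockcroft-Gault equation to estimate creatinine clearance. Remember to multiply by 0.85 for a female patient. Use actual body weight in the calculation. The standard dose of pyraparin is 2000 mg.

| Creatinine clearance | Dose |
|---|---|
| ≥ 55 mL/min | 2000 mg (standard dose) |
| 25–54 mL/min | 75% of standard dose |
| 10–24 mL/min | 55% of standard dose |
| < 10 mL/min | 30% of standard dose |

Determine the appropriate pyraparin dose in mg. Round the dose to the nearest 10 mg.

CrCl = (140 − 23) × 62.3 / (72 × 2.28) × 0.85 = 7289.1 / 164.16 × 0.85 ≈ 37.7 mL/min
CrCl ≈ 38 mL/min → bracket 25–54 mL/min.
75% of 2000 mg = 1500 mg

1500 mg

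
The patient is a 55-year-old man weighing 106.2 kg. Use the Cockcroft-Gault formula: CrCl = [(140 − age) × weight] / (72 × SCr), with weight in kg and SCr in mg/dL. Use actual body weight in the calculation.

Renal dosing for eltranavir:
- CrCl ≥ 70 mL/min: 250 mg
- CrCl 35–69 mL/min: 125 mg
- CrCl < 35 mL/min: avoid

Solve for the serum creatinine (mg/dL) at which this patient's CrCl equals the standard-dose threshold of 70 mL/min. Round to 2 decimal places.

1.79 mg/dL

Standard dose requires CrCl ≥ 70 mL/min.
Set (140 − 55) × 106.2 / (72 × SCr) = 70
SCr = (140 − 55) × 106.2 / (72 × 70) = 1.791 mg/dL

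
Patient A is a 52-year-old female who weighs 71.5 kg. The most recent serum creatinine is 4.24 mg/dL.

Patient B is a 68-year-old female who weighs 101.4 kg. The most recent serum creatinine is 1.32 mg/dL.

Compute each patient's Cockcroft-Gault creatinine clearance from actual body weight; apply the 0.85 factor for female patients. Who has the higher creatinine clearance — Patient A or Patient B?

Patient B

Patient A: CrCl = (140 − 52) × 71.5 / (72 × 4.24) × 0.85 = 6292.0 / 305.28 × 0.85 ≈ 17.5 mL/min
Patient B: CrCl = (140 − 68) × 101.4 / (72 × 1.32) × 0.85 = 7300.8 / 95.04 × 0.85 ≈ 65.3 mL/min
17.5 vs 65.3 mL/min → Patient B is higher.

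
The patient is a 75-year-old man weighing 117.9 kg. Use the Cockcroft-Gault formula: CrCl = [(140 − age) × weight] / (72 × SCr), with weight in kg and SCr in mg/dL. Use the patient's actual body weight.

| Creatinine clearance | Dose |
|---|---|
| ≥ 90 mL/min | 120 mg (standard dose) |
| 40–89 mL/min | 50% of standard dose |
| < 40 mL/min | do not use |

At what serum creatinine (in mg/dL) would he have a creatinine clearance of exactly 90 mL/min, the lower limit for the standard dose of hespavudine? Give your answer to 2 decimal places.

Standard dose requires CrCl ≥ 90 mL/min.
Set (140 − 75) × 117.9 / (72 × SCr) = 90
SCr = (140 − 75) × 117.9 / (72 × 90) = 1.183 mg/dL

1.18 mg/dL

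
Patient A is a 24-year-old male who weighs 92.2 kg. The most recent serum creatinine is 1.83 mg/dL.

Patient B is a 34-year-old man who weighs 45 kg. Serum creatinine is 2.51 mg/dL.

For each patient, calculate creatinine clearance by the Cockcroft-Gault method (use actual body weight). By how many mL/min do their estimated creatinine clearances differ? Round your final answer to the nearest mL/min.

55 mL/min

Patient A: CrCl = (140 − 24) × 92.2 / (72 × 1.83) = 10695.2 / 131.76 ≈ 81.2 mL/min
Patient B: CrCl = (140 − 34) × 45 / (72 × 2.51) = 4770.0 / 180.72 ≈ 26.4 mL/min
|81.2 − 26.4| = 54.8 mL/min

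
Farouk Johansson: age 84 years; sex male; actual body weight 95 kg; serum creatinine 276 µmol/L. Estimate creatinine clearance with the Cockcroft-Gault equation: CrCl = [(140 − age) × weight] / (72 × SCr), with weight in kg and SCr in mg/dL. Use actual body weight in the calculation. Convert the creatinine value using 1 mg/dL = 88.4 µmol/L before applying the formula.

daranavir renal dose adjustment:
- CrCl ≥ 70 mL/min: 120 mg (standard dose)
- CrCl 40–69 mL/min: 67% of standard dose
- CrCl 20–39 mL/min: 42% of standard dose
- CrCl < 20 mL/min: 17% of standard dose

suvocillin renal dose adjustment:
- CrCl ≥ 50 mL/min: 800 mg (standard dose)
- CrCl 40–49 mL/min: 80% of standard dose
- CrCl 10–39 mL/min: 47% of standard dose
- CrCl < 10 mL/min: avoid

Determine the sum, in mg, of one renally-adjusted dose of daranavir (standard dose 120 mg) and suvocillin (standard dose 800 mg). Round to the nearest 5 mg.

425 mg

SCr = 276 / 88.4 = 3.122 mg/dL
CrCl = (140 − 84) × 95 / (72 × 3.122) = 5320.0 / 224.78 ≈ 23.7 mL/min
CrCl ≈ 24 mL/min.
daranavir: 20–39 mL/min → 42% of 120 mg = 50.4 mg.
suvocillin: 10–39 mL/min → 47% of 800 mg = 376 mg.
Total = 50.4 + 376 = 426.4 mg.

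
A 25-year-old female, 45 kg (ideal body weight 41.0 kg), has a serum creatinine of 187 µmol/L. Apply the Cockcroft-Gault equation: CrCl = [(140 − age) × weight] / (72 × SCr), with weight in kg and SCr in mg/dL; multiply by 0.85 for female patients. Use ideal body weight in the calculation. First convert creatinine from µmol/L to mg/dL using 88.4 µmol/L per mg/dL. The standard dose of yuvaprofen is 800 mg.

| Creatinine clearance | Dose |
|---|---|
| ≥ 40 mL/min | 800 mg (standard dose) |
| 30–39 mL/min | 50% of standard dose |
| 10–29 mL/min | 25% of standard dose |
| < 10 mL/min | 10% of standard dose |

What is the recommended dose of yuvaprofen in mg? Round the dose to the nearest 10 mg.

200 mg

SCr = 187 / 88.4 = 2.115 mg/dL
CrCl = (140 − 25) × 41 / (72 × 2.115) × 0.85 = 4715.0 / 152.28 × 0.85 ≈ 26.3 mL/min
CrCl ≈ 26 mL/min → bracket 10–29 mL/min.
25% of 800 mg = 200 mg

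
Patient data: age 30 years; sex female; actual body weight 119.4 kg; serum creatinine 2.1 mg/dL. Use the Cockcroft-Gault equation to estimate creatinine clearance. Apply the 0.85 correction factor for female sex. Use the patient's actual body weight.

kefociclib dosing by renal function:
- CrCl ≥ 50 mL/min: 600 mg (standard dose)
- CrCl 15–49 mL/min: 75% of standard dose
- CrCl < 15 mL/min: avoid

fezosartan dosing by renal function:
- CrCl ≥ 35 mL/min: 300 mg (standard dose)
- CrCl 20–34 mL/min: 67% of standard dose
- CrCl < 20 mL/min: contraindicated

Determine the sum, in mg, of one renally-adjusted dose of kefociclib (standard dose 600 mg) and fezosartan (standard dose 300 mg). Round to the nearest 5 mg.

900 mg

CrCl = (140 − 30) × 119.4 / (72 × 2.1) × 0.85 = 13134.0 / 151.20 × 0.85 ≈ 73.8 mL/min
CrCl ≈ 74 mL/min.
kefociclib: ≥ 50 mL/min → 100% of 600 mg = 600 mg.
fezosartan: ≥ 35 mL/min → 100% of 300 mg = 300 mg.
Total = 600 + 300 = 900 mg.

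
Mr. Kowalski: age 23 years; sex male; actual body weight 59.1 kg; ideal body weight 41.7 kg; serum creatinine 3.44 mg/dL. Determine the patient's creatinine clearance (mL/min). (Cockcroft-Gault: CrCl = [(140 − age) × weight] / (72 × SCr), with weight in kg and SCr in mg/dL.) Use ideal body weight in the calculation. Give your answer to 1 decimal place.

CrCl = (140 − 23) × 41.7 / (72 × 3.44) = 4878.9 / 247.68 ≈ 19.7 mL/min

19.7 mL/min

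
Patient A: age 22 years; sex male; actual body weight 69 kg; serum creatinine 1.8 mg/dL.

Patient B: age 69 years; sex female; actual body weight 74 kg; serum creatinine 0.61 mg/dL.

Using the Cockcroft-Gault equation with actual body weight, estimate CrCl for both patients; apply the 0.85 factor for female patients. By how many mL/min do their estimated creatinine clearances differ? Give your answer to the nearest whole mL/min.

39 mL/min

Patient A: CrCl = (140 − 22) × 69 / (72 × 1.8) = 8142.0 / 129.60 ≈ 62.8 mL/min
Patient B: CrCl = (140 − 69) × 74 / (72 × 0.61) × 0.85 = 5254.0 / 43.92 × 0.85 ≈ 101.7 mL/min
|62.8 − 101.7| = 38.9 mL/min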